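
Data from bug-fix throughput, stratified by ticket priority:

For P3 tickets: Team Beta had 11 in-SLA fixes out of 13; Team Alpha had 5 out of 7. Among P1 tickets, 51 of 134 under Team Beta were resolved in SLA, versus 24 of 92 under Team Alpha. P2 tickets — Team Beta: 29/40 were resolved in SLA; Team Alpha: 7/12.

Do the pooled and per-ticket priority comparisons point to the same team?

Yes

P3: Team Beta 11/13 = 84.6%, Team Alpha 5/7 = 71.4% → Team Beta
P1: Team Beta 51/134 = 38.1%, Team Alpha 24/92 = 26.1% → Team Beta
P2: Team Beta 29/40 = 72.5%, Team Alpha 7/12 = 58.3% → Team Beta
Overall: Team Beta 91/187 = 48.7%, Team Alpha 36/111 = 32.4% → Team Beta
Team Beta wins overall and in every ticket group — no reversal.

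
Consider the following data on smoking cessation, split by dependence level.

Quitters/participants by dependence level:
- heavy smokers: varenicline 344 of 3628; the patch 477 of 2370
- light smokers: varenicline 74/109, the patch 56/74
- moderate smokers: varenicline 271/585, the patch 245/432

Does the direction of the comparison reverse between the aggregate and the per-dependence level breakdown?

Heavy smokers: varenicline 344/3628 = 9.5%, the patch 477/2370 = 20.1% → the patch
Light smokers: varenicline 74/109 = 67.9%, the patch 56/74 = 75.7% → the patch
Moderate smokers: varenicline 271/585 = 46.3%, the patch 245/432 = 56.7% → the patch
Overall: varenicline 689/4322 = 15.9%, the patch 778/2876 = 27.1% → the patch
The patch wins overall and in every dependence group — no reversal.

No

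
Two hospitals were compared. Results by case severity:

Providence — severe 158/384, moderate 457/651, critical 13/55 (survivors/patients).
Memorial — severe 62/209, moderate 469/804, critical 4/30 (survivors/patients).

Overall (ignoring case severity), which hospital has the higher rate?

Providence

Severe: Providence 158/384 = 41.1%, Memorial 62/209 = 29.7% → Providence
Moderate: Providence 457/651 = 70.2%, Memorial 469/804 = 58.3% → Providence
Critical: Providence 13/55 = 23.6%, Memorial 4/30 = 13.3% → Providence
Overall: Providence 628/1090 = 57.6%, Memorial 535/1043 = 51.3% → Providence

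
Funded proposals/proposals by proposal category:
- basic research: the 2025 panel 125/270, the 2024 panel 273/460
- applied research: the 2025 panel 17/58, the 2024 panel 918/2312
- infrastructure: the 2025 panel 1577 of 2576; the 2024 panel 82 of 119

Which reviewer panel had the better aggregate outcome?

Basic research: the 2025 panel 125/270 = 46.3%, the 2024 panel 273/460 = 59.3% → the 2024 panel
Applied research: the 2025 panel 17/58 = 29.3%, the 2024 panel 918/2312 = 39.7% → the 2024 panel
Infrastructure: the 2025 panel 1577/2576 = 61.2%, the 2024 panel 82/119 = 68.9% → the 2024 panel
Overall: the 2025 panel 1719/2904 = 59.2%, the 2024 panel 1273/2891 = 44.0% → the 2025 panel
(The 2024 panel wins every proposal group but the 2025 panel wins overall — the 2024 panel's proposals skew toward the low-rate applied research group.)

the 2025 panel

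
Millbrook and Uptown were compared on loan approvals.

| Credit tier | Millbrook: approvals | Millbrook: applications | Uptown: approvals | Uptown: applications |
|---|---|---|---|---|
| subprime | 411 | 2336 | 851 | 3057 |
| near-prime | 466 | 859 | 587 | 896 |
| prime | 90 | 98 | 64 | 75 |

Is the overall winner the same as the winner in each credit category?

Subprime: Millbrook 411/2336 = 17.6%, Uptown 851/3057 = 27.8% → Uptown
Near-prime: Millbrook 466/859 = 54.2%, Uptown 587/896 = 65.5% → Uptown
Prime: Millbrook 90/98 = 91.8%, Uptown 64/75 = 85.3% → Millbrook
Overall: Millbrook 967/3293 = 29.4%, Uptown 1502/4028 = 37.3% → Uptown
Neither sweeps: Millbrook wins 1 of 3 groups, Uptown wins 2. Uptown wins overall but not every group — no Simpson reversal.

No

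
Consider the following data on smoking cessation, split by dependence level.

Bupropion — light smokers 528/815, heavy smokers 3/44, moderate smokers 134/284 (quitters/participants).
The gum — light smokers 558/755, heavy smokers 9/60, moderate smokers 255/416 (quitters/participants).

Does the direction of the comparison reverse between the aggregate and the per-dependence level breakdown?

No

Light smokers: bupropion 528/815 = 64.8%, the gum 558/755 = 73.9% → the gum
Heavy smokers: bupropion 3/44 = 6.8%, the gum 9/60 = 15.0% → the gum
Moderate smokers: bupropion 134/284 = 47.2%, the gum 255/416 = 61.3% → the gum
Overall: bupropion 665/1143 = 58.2%, the gum 822/1231 = 66.8% → the gum
The gum wins overall and in every dependence group — no reversal.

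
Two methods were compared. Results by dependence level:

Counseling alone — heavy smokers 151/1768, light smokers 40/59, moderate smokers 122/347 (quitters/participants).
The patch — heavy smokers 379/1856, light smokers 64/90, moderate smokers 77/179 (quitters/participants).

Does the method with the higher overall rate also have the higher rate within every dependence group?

Yes

Heavy smokers: counseling alone 151/1768 = 8.5%, the patch 379/1856 = 20.4% → the patch
Light smokers: counseling alone 40/59 = 67.8%, the patch 64/90 = 71.1% → the patch
Moderate smokers: counseling alone 122/347 = 35.2%, the patch 77/179 = 43.0% → the patch
Overall: counseling alone 313/2174 = 14.4%, the patch 520/2125 = 24.5% → the patch
The patch wins overall and in every dependence group — no reversal.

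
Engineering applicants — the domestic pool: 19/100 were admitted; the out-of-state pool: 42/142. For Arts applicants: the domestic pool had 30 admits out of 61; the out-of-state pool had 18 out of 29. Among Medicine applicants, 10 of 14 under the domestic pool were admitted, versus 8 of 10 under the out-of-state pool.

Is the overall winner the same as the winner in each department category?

Yes

Engineering: the domestic pool 19/100 = 19.0%, the out-of-state pool 42/142 = 29.6% → the out-of-state pool
Arts: the domestic pool 30/61 = 49.2%, the out-of-state pool 18/29 = 62.1% → the out-of-state pool
Medicine: the domestic pool 10/14 = 71.4%, the out-of-state pool 8/10 = 80.0% → the out-of-state pool
Overall: the domestic pool 59/175 = 33.7%, the out-of-state pool 68/181 = 37.6% → the out-of-state pool
The out-of-state pool wins overall and in every department group — no reversal.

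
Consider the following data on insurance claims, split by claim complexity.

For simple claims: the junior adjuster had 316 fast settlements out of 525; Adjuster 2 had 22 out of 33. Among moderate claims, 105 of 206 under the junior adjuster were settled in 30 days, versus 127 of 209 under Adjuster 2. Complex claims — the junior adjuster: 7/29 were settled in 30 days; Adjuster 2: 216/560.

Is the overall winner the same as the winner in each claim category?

No

Simple: the junior adjuster 316/525 = 60.2%, Adjuster 2 22/33 = 66.7% → Adjuster 2
Moderate: the junior adjuster 105/206 = 51.0%, Adjuster 2 127/209 = 60.8% → Adjuster 2
Complex: the junior adjuster 7/29 = 24.1%, Adjuster 2 216/560 = 38.6% → Adjuster 2
Overall: the junior adjuster 428/760 = 56.3%, Adjuster 2 365/802 = 45.5% → the junior adjuster
Adjuster 2 wins each claim group but the junior adjuster wins overall — the comparison reverses. Adjuster 2's claims skew toward complex, which has a lower base rate.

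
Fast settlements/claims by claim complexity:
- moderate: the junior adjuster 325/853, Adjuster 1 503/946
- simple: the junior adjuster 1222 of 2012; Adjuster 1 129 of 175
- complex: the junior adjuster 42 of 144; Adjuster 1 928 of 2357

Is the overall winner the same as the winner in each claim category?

No

Moderate: the junior adjuster 325/853 = 38.1%, Adjuster 1 503/946 = 53.2% → Adjuster 1
Simple: the junior adjuster 1222/2012 = 60.7%, Adjuster 1 129/175 = 73.7% → Adjuster 1
Complex: the junior adjuster 42/144 = 29.2%, Adjuster 1 928/2357 = 39.4% → Adjuster 1
Overall: the junior adjuster 1589/3009 = 52.8%, Adjuster 1 1560/3478 = 44.9% → the junior adjuster
Adjuster 1 wins each claim group but the junior adjuster wins overall — the comparison reverses. Adjuster 1's claims skew toward complex, which has a lower base rate.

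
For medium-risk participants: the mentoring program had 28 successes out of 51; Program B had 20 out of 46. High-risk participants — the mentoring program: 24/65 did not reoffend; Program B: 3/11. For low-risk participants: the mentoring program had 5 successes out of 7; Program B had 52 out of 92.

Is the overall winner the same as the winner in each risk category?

No

Medium-risk: the mentoring program 28/51 = 54.9%, Program B 20/46 = 43.5% → the mentoring program
High-risk: the mentoring program 24/65 = 36.9%, Program B 3/11 = 27.3% → the mentoring program
Low-risk: the mentoring program 5/7 = 71.4%, Program B 52/92 = 56.5% → the mentoring program
Overall: the mentoring program 57/123 = 46.3%, Program B 75/149 = 50.3% → Program B
The mentoring program wins each risk group but Program B wins overall — the comparison reverses. The mentoring program's participants skew toward high-risk, which has a lower base rate.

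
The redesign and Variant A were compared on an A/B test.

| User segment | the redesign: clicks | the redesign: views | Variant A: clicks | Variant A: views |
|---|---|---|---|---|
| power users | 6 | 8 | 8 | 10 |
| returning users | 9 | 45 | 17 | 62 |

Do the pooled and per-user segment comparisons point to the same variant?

Power users: the redesign 6/8 = 75.0%, Variant A 8/10 = 80.0% → Variant A
Returning users: the redesign 9/45 = 20.0%, Variant A 17/62 = 27.4% → Variant A
Overall: the redesign 15/53 = 28.3%, Variant A 25/72 = 34.7% → Variant A
Variant A wins overall and in every user group — no reversal.

Yes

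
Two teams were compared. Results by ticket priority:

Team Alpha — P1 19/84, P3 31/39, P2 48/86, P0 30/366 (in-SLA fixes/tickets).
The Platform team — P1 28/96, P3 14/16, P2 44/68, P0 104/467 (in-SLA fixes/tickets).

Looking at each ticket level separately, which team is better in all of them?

the Platform team

P1: Team Alpha 19/84 = 22.6%, the Platform team 28/96 = 29.2% → the Platform team
P3: Team Alpha 31/39 = 79.5%, the Platform team 14/16 = 87.5% → the Platform team
P2: Team Alpha 48/86 = 55.8%, the Platform team 44/68 = 64.7% → the Platform team
P0: Team Alpha 30/366 = 8.2%, the Platform team 104/467 = 22.3% → the Platform team
The Platform team has the higher rate in all 4 groups.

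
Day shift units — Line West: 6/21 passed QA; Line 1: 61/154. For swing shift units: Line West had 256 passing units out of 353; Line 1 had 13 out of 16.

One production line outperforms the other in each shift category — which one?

Line 1

Day shift: Line West 6/21 = 28.6%, Line 1 61/154 = 39.6% → Line 1
Swing shift: Line West 256/353 = 72.5%, Line 1 13/16 = 81.2% → Line 1
Line 1 has the higher rate in both groups.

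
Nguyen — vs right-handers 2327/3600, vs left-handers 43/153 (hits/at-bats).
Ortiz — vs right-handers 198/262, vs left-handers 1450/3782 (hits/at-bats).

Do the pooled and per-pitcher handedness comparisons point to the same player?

No

Vs right-handers: Nguyen 2327/3600 = 64.6%, Ortiz 198/262 = 75.6% → Ortiz
Vs left-handers: Nguyen 43/153 = 28.1%, Ortiz 1450/3782 = 38.3% → Ortiz
Overall: Nguyen 2370/3753 = 63.1%, Ortiz 1648/4044 = 40.8% → Nguyen
Ortiz wins each pitcher group but Nguyen wins overall — the comparison reverses. Ortiz's at-bats skew toward vs left-handers, which has a lower base rate.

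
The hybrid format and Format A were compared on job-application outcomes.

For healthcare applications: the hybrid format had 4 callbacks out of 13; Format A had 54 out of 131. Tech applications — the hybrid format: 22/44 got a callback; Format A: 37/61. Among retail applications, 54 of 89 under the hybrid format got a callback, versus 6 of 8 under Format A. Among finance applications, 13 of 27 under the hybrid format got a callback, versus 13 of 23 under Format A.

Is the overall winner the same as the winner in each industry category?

No

Healthcare: the hybrid format 4/13 = 30.8%, Format A 54/131 = 41.2% → Format A
Tech: the hybrid format 22/44 = 50.0%, Format A 37/61 = 60.7% → Format A
Retail: the hybrid format 54/89 = 60.7%, Format A 6/8 = 75.0% → Format A
Finance: the hybrid format 13/27 = 48.1%, Format A 13/23 = 56.5% → Format A
Overall: the hybrid format 93/173 = 53.8%, Format A 110/223 = 49.3% → the hybrid format
Format A wins each industry group but the hybrid format wins overall — the comparison reverses. Format A's applications skew toward healthcare, which has a lower base rate.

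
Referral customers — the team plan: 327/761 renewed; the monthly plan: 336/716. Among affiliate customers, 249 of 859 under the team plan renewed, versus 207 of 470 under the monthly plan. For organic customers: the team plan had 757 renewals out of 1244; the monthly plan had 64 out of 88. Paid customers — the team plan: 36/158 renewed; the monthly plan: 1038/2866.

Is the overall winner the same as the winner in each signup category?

No

Referral: the team plan 327/761 = 43.0%, the monthly plan 336/716 = 46.9% → the monthly plan
Affiliate: the team plan 249/859 = 29.0%, the monthly plan 207/470 = 44.0% → the monthly plan
Organic: the team plan 757/1244 = 60.9%, the monthly plan 64/88 = 72.7% → the monthly plan
Paid: the team plan 36/158 = 22.8%, the monthly plan 1038/2866 = 36.2% → the monthly plan
Overall: the team plan 1369/3022 = 45.3%, the monthly plan 1645/4140 = 39.7% → the team plan
The monthly plan wins each signup group but the team plan wins overall — the comparison reverses. The monthly plan's customers skew toward paid, which has a lower base rate.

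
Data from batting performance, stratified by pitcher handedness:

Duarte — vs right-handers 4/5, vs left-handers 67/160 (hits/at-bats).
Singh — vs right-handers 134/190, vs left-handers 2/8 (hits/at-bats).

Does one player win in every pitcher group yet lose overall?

Yes

Vs right-handers: Duarte 4/5 = 80.0%, Singh 134/190 = 70.5% → Duarte
Vs left-handers: Duarte 67/160 = 41.9%, Singh 2/8 = 25.0% → Duarte
Overall: Duarte 71/165 = 43.0%, Singh 136/198 = 68.7% → Singh
Duarte wins each pitcher group but Singh wins overall — the comparison reverses. Duarte's at-bats skew toward vs left-handers, which has a lower base rate.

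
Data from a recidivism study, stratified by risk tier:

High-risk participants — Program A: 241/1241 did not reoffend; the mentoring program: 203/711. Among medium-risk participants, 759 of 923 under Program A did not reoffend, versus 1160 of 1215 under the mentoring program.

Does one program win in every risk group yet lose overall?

No

High-risk: Program A 241/1241 = 19.4%, the mentoring program 203/711 = 28.6% → the mentoring program
Medium-risk: Program A 759/923 = 82.2%, the mentoring program 1160/1215 = 95.5% → the mentoring program
Overall: Program A 1000/2164 = 46.2%, the mentoring program 1363/1926 = 70.8% → the mentoring program
The mentoring program wins overall and in every risk group — no reversal.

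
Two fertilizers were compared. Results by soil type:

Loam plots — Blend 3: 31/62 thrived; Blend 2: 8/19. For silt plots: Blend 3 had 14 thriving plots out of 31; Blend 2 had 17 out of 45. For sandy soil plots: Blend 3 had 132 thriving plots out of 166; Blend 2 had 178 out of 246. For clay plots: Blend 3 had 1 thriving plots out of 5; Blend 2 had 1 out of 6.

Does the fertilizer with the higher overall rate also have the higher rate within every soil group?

Loam: Blend 3 31/62 = 50.0%, Blend 2 8/19 = 42.1% → Blend 3
Silt: Blend 3 14/31 = 45.2%, Blend 2 17/45 = 37.8% → Blend 3
Sandy soil: Blend 3 132/166 = 79.5%, Blend 2 178/246 = 72.4% → Blend 3
Clay: Blend 3 1/5 = 20.0%, Blend 2 1/6 = 16.7% → Blend 3
Overall: Blend 3 178/264 = 67.4%, Blend 2 204/316 = 64.6% → Blend 3
Blend 3 wins overall and in every soil group — no reversal.

Yes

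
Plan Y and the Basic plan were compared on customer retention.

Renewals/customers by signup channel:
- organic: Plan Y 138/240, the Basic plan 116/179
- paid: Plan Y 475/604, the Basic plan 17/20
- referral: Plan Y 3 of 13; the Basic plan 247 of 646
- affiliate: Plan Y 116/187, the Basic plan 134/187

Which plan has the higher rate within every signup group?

the Basic plan

Organic: Plan Y 138/240 = 57.5%, the Basic plan 116/179 = 64.8% → the Basic plan
Paid: Plan Y 475/604 = 78.6%, the Basic plan 17/20 = 85.0% → the Basic plan
Referral: Plan Y 3/13 = 23.1%, the Basic plan 247/646 = 38.2% → the Basic plan
Affiliate: Plan Y 116/187 = 62.0%, the Basic plan 134/187 = 71.7% → the Basic plan
The Basic plan has the higher rate in all 4 groups.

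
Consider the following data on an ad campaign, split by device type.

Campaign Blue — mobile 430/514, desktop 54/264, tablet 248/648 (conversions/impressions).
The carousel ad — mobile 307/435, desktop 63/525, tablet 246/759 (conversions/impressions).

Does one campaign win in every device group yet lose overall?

No

Mobile: Campaign Blue 430/514 = 83.7%, the carousel ad 307/435 = 70.6% → Campaign Blue
Desktop: Campaign Blue 54/264 = 20.5%, the carousel ad 63/525 = 12.0% → Campaign Blue
Tablet: Campaign Blue 248/648 = 38.3%, the carousel ad 246/759 = 32.4% → Campaign Blue
Overall: Campaign Blue 732/1426 = 51.3%, the carousel ad 616/1719 = 35.8% → Campaign Blue
Campaign Blue wins overall and in every device group — no reversal.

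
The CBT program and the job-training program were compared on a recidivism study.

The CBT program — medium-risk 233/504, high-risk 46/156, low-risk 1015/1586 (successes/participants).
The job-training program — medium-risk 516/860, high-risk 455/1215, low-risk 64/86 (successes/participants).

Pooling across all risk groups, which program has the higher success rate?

the CBT program

Medium-risk: the CBT program 233/504 = 46.2%, the job-training program 516/860 = 60.0% → the job-training program
High-risk: the CBT program 46/156 = 29.5%, the job-training program 455/1215 = 37.4% → the job-training program
Low-risk: the CBT program 1015/1586 = 64.0%, the job-training program 64/86 = 74.4% → the job-training program
Overall: the CBT program 1294/2246 = 57.6%, the job-training program 1035/2161 = 47.9% → the CBT program
(The job-training program wins every risk group but the CBT program wins overall — the job-training program's participants skew toward the low-rate high-risk group.)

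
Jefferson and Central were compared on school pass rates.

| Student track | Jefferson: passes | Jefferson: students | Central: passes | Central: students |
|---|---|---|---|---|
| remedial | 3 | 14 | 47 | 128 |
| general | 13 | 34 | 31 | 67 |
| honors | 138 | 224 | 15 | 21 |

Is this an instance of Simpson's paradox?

Yes

Remedial: Jefferson 3/14 = 21.4%, Central 47/128 = 36.7% → Central
General: Jefferson 13/34 = 38.2%, Central 31/67 = 46.3% → Central
Honors: Jefferson 138/224 = 61.6%, Central 15/21 = 71.4% → Central
Overall: Jefferson 154/272 = 56.6%, Central 93/216 = 43.1% → Jefferson
Central wins each student group but Jefferson wins overall — the comparison reverses. Central's students skew toward remedial, which has a lower base rate.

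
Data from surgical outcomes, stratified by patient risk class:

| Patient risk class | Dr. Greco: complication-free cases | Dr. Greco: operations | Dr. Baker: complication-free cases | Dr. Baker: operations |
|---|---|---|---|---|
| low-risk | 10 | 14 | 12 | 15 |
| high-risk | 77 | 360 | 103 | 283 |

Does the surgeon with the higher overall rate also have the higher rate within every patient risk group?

Yes

Low-risk: Dr. Greco 10/14 = 71.4%, Dr. Baker 12/15 = 80.0% → Dr. Baker
High-risk: Dr. Greco 77/360 = 21.4%, Dr. Baker 103/283 = 36.4% → Dr. Baker
Overall: Dr. Greco 87/374 = 23.3%, Dr. Baker 115/298 = 38.6% → Dr. Baker
Dr. Baker wins overall and in every patient risk group — no reversal.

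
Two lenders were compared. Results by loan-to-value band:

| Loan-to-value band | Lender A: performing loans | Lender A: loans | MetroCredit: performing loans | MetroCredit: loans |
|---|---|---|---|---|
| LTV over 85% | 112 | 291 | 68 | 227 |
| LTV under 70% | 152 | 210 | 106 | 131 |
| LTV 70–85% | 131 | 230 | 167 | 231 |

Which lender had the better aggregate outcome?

LTV over 85%: Lender A 112/291 = 38.5%, MetroCredit 68/227 = 30.0% → Lender A
LTV under 70%: Lender A 152/210 = 72.4%, MetroCredit 106/131 = 80.9% → MetroCredit
LTV 70–85%: Lender A 131/230 = 57.0%, MetroCredit 167/231 = 72.3% → MetroCredit
Overall: Lender A 395/731 = 54.0%, MetroCredit 341/589 = 57.9% → MetroCredit
(Neither sweeps every loan-to-value group, but MetroCredit has the higher pooled rate.)

MetroCredit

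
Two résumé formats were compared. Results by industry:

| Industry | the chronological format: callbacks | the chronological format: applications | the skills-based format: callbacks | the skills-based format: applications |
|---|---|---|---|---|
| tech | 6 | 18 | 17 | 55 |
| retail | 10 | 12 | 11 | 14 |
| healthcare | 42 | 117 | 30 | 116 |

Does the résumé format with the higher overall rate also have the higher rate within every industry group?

Tech: the chronological format 6/18 = 33.3%, the skills-based format 17/55 = 30.9% → the chronological format
Retail: the chronological format 10/12 = 83.3%, the skills-based format 11/14 = 78.6% → the chronological format
Healthcare: the chronological format 42/117 = 35.9%, the skills-based format 30/116 = 25.9% → the chronological format
Overall: the chronological format 58/147 = 39.5%, the skills-based format 58/185 = 31.4% → the chronological format
The chronological format wins overall and in every industry group — no reversal.

Yes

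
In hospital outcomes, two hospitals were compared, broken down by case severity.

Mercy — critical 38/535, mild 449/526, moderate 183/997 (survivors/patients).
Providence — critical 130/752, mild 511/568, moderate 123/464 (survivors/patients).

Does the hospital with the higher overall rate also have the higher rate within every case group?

Yes

Critical: Mercy 38/535 = 7.1%, Providence 130/752 = 17.3% → Providence
Mild: Mercy 449/526 = 85.4%, Providence 511/568 = 90.0% → Providence
Moderate: Mercy 183/997 = 18.4%, Providence 123/464 = 26.5% → Providence
Overall: Mercy 670/2058 = 32.6%, Providence 764/1784 = 42.8% → Providence
Providence wins overall and in every case group — no reversal.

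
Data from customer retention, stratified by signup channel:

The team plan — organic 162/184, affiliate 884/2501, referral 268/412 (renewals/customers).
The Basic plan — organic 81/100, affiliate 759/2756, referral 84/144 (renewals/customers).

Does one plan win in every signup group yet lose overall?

Organic: the team plan 162/184 = 88.0%, the Basic plan 81/100 = 81.0% → the team plan
Affiliate: the team plan 884/2501 = 35.3%, the Basic plan 759/2756 = 27.5% → the team plan
Referral: the team plan 268/412 = 65.0%, the Basic plan 84/144 = 58.3% → the team plan
Overall: the team plan 1314/3097 = 42.4%, the Basic plan 924/3000 = 30.8% → the team plan
The team plan wins overall and in every signup group — no reversal.

No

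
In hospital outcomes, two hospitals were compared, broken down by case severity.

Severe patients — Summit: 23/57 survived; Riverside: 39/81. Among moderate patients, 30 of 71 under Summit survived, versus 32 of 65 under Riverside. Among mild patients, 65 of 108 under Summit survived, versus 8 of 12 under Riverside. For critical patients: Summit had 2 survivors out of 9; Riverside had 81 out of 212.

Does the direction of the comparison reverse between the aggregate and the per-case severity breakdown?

Yes

Severe: Summit 23/57 = 40.4%, Riverside 39/81 = 48.1% → Riverside
Moderate: Summit 30/71 = 42.3%, Riverside 32/65 = 49.2% → Riverside
Mild: Summit 65/108 = 60.2%, Riverside 8/12 = 66.7% → Riverside
Critical: Summit 2/9 = 22.2%, Riverside 81/212 = 38.2% → Riverside
Overall: Summit 120/245 = 49.0%, Riverside 160/370 = 43.2% → Summit
Riverside wins each case group but Summit wins overall — the comparison reverses. Riverside's patients skew toward critical, which has a lower base rate.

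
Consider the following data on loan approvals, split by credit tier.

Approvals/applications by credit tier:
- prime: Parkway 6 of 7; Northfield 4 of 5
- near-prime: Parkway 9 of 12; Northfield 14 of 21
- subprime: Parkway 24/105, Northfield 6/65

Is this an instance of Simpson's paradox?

No

Prime: Parkway 6/7 = 85.7%, Northfield 4/5 = 80.0% → Parkway
Near-prime: Parkway 9/12 = 75.0%, Northfield 14/21 = 66.7% → Parkway
Subprime: Parkway 24/105 = 22.9%, Northfield 6/65 = 9.2% → Parkway
Overall: Parkway 39/124 = 31.5%, Northfield 24/91 = 26.4% → Parkway
Parkway wins overall and in every credit group — no reversal.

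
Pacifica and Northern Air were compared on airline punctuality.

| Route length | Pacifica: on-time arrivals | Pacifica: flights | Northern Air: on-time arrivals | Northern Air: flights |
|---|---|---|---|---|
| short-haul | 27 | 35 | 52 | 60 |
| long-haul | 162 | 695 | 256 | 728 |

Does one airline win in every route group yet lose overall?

Short-haul: Pacifica 27/35 = 77.1%, Northern Air 52/60 = 86.7% → Northern Air
Long-haul: Pacifica 162/695 = 23.3%, Northern Air 256/728 = 35.2% → Northern Air
Overall: Pacifica 189/730 = 25.9%, Northern Air 308/788 = 39.1% → Northern Air
Northern Air wins overall and in every route group — no reversal.

No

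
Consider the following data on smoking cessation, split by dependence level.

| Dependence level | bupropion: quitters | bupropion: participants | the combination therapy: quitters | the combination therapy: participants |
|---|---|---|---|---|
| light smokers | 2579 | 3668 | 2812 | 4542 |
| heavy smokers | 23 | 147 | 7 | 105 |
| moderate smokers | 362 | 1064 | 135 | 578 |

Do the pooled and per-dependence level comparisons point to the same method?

Yes

Light smokers: bupropion 2579/3668 = 70.3%, the combination therapy 2812/4542 = 61.9% → bupropion
Heavy smokers: bupropion 23/147 = 15.6%, the combination therapy 7/105 = 6.7% → bupropion
Moderate smokers: bupropion 362/1064 = 34.0%, the combination therapy 135/578 = 23.4% → bupropion
Overall: bupropion 2964/4879 = 60.8%, the combination therapy 2954/5225 = 56.5% → bupropion
Bupropion wins overall and in every dependence group — no reversal.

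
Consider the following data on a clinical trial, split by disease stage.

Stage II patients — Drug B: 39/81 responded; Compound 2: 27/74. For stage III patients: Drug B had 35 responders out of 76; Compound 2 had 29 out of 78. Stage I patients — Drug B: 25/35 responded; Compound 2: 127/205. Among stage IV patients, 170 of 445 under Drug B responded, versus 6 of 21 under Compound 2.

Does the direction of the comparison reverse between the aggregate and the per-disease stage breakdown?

Yes

Stage II: Drug B 39/81 = 48.1%, Compound 2 27/74 = 36.5% → Drug B
Stage III: Drug B 35/76 = 46.1%, Compound 2 29/78 = 37.2% → Drug B
Stage I: Drug B 25/35 = 71.4%, Compound 2 127/205 = 62.0% → Drug B
Stage IV: Drug B 170/445 = 38.2%, Compound 2 6/21 = 28.6% → Drug B
Overall: Drug B 269/637 = 42.2%, Compound 2 189/378 = 50.0% → Compound 2
Drug B wins each disease group but Compound 2 wins overall — the comparison reverses. Drug B's patients skew toward stage IV, which has a lower base rate.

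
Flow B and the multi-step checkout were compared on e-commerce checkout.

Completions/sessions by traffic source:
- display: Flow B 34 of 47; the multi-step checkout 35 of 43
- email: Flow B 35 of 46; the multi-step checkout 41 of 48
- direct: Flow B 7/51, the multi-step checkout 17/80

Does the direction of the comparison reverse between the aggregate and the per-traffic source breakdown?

Display: Flow B 34/47 = 72.3%, the multi-step checkout 35/43 = 81.4% → the multi-step checkout
Email: Flow B 35/46 = 76.1%, the multi-step checkout 41/48 = 85.4% → the multi-step checkout
Direct: Flow B 7/51 = 13.7%, the multi-step checkout 17/80 = 21.2% → the multi-step checkout
Overall: Flow B 76/144 = 52.8%, the multi-step checkout 93/171 = 54.4% → the multi-step checkout
The multi-step checkout wins overall and in every traffic group — no reversal.

No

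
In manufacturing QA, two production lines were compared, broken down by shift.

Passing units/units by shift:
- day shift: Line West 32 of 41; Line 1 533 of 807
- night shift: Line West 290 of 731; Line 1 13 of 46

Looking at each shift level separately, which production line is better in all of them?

Line West

Day shift: Line West 32/41 = 78.0%, Line 1 533/807 = 66.0% → Line West
Night shift: Line West 290/731 = 39.7%, Line 1 13/46 = 28.3% → Line West
Line West has the higher rate in both groups.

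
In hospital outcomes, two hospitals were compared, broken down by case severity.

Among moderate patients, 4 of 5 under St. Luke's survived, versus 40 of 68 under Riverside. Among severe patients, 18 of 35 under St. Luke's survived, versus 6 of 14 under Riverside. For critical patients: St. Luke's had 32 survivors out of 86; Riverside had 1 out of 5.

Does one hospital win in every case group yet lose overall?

Yes

Moderate: St. Luke's 4/5 = 80.0%, Riverside 40/68 = 58.8% → St. Luke's
Severe: St. Luke's 18/35 = 51.4%, Riverside 6/14 = 42.9% → St. Luke's
Critical: St. Luke's 32/86 = 37.2%, Riverside 1/5 = 20.0% → St. Luke's
Overall: St. Luke's 54/126 = 42.9%, Riverside 47/87 = 54.0% → Riverside
St. Luke's wins each case group but Riverside wins overall — the comparison reverses. St. Luke's's patients skew toward critical, which has a lower base rate.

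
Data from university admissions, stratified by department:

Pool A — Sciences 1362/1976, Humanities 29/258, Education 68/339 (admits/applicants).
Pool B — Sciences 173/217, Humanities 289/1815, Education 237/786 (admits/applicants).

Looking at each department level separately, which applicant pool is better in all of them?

Sciences: Pool A 1362/1976 = 68.9%, Pool B 173/217 = 79.7% → Pool B
Humanities: Pool A 29/258 = 11.2%, Pool B 289/1815 = 15.9% → Pool B
Education: Pool A 68/339 = 20.1%, Pool B 237/786 = 30.2% → Pool B
Pool B has the higher rate in all 3 groups.

Pool B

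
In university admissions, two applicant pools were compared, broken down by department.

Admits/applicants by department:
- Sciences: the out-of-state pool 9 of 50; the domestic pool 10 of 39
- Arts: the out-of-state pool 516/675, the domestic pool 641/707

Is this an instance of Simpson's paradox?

Sciences: the out-of-state pool 9/50 = 18.0%, the domestic pool 10/39 = 25.6% → the domestic pool
Arts: the out-of-state pool 516/675 = 76.4%, the domestic pool 641/707 = 90.7% → the domestic pool
Overall: the out-of-state pool 525/725 = 72.4%, the domestic pool 651/746 = 87.3% → the domestic pool
The domestic pool wins overall and in every department group — no reversal.

No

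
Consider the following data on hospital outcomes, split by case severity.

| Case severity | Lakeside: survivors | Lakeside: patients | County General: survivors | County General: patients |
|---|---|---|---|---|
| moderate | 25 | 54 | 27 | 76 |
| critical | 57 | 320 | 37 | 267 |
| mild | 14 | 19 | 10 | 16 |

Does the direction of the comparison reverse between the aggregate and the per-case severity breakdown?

No

Moderate: Lakeside 25/54 = 46.3%, County General 27/76 = 35.5% → Lakeside
Critical: Lakeside 57/320 = 17.8%, County General 37/267 = 13.9% → Lakeside
Mild: Lakeside 14/19 = 73.7%, County General 10/16 = 62.5% → Lakeside
Overall: Lakeside 96/393 = 24.4%, County General 74/359 = 20.6% → Lakeside
Lakeside wins overall and in every case group — no reversal.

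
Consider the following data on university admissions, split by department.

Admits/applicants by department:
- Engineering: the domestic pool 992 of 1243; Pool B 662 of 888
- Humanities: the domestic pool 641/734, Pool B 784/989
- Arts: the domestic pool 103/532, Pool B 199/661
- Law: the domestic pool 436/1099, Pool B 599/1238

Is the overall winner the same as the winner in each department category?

No

Engineering: the domestic pool 992/1243 = 79.8%, Pool B 662/888 = 74.5% → the domestic pool
Humanities: the domestic pool 641/734 = 87.3%, Pool B 784/989 = 79.3% → the domestic pool
Arts: the domestic pool 103/532 = 19.4%, Pool B 199/661 = 30.1% → Pool B
Law: the domestic pool 436/1099 = 39.7%, Pool B 599/1238 = 48.4% → Pool B
Overall: the domestic pool 2172/3608 = 60.2%, Pool B 2244/3776 = 59.4% → the domestic pool
Neither sweeps: the domestic pool wins 2 of 4 groups, Pool B wins 2. The domestic pool wins overall but not every group — no Simpson reversal.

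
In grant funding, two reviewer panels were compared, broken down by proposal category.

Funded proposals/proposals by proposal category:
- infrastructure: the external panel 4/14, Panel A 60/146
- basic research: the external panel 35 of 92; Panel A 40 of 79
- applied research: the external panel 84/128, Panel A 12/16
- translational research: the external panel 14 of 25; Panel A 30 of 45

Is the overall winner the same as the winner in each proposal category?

No

Infrastructure: the external panel 4/14 = 28.6%, Panel A 60/146 = 41.1% → Panel A
Basic research: the external panel 35/92 = 38.0%, Panel A 40/79 = 50.6% → Panel A
Applied research: the external panel 84/128 = 65.6%, Panel A 12/16 = 75.0% → Panel A
Translational research: the external panel 14/25 = 56.0%, Panel A 30/45 = 66.7% → Panel A
Overall: the external panel 137/259 = 52.9%, Panel A 142/286 = 49.7% → the external panel
Panel A wins each proposal group but the external panel wins overall — the comparison reverses. Panel A's proposals skew toward infrastructure, which has a lower base rate.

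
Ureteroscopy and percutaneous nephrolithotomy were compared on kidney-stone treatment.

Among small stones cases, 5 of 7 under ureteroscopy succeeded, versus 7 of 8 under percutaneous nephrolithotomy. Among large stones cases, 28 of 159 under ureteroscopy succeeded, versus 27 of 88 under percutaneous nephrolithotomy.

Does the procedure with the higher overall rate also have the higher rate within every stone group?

Yes

Small stones: ureteroscopy 5/7 = 71.4%, percutaneous nephrolithotomy 7/8 = 87.5% → percutaneous nephrolithotomy
Large stones: ureteroscopy 28/159 = 17.6%, percutaneous nephrolithotomy 27/88 = 30.7% → percutaneous nephrolithotomy
Overall: ureteroscopy 33/166 = 19.9%, percutaneous nephrolithotomy 34/96 = 35.4% → percutaneous nephrolithotomy
Percutaneous nephrolithotomy wins overall and in every stone group — no reversal.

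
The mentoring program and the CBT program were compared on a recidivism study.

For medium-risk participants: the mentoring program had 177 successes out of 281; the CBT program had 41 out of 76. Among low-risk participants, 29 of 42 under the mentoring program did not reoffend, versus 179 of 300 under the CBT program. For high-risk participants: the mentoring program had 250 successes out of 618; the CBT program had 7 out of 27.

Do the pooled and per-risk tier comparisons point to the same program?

Medium-risk: the mentoring program 177/281 = 63.0%, the CBT program 41/76 = 53.9% → the mentoring program
Low-risk: the mentoring program 29/42 = 69.0%, the CBT program 179/300 = 59.7% → the mentoring program
High-risk: the mentoring program 250/618 = 40.5%, the CBT program 7/27 = 25.9% → the mentoring program
Overall: the mentoring program 456/941 = 48.5%, the CBT program 227/403 = 56.3% → the CBT program
The mentoring program wins each risk group but the CBT program wins overall — the comparison reverses. The mentoring program's participants skew toward high-risk, which has a lower base rate.

No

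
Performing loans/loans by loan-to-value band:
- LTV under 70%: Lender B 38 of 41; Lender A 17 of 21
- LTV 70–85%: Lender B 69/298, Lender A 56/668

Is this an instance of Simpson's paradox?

No

LTV under 70%: Lender B 38/41 = 92.7%, Lender A 17/21 = 81.0% → Lender B
LTV 70–85%: Lender B 69/298 = 23.2%, Lender A 56/668 = 8.4% → Lender B
Overall: Lender B 107/339 = 31.6%, Lender A 73/689 = 10.6% → Lender B
Lender B wins overall and in every loan-to-value group — no reversal.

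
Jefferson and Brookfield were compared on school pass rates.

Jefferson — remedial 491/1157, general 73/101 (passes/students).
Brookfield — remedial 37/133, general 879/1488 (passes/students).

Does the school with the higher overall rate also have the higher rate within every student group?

No

Remedial: Jefferson 491/1157 = 42.4%, Brookfield 37/133 = 27.8% → Jefferson
General: Jefferson 73/101 = 72.3%, Brookfield 879/1488 = 59.1% → Jefferson
Overall: Jefferson 564/1258 = 44.8%, Brookfield 916/1621 = 56.5% → Brookfield
Jefferson wins each student group but Brookfield wins overall — the comparison reverses. Jefferson's students skew toward remedial, which has a lower base rate.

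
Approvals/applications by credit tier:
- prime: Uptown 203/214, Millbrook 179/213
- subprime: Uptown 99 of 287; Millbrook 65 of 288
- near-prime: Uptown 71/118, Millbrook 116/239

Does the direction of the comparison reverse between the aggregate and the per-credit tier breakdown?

Prime: Uptown 203/214 = 94.9%, Millbrook 179/213 = 84.0% → Uptown
Subprime: Uptown 99/287 = 34.5%, Millbrook 65/288 = 22.6% → Uptown
Near-prime: Uptown 71/118 = 60.2%, Millbrook 116/239 = 48.5% → Uptown
Overall: Uptown 373/619 = 60.3%, Millbrook 360/740 = 48.6% → Uptown
Uptown wins overall and in every credit group — no reversal.

No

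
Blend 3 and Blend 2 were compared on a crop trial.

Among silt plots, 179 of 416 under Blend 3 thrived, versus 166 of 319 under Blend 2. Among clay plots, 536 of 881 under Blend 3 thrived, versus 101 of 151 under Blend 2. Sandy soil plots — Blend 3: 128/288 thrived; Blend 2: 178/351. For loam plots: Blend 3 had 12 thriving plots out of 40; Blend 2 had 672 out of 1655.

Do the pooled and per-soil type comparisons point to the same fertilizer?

Silt: Blend 3 179/416 = 43.0%, Blend 2 166/319 = 52.0% → Blend 2
Clay: Blend 3 536/881 = 60.8%, Blend 2 101/151 = 66.9% → Blend 2
Sandy soil: Blend 3 128/288 = 44.4%, Blend 2 178/351 = 50.7% → Blend 2
Loam: Blend 3 12/40 = 30.0%, Blend 2 672/1655 = 40.6% → Blend 2
Overall: Blend 3 855/1625 = 52.6%, Blend 2 1117/2476 = 45.1% → Blend 3
Blend 2 wins each soil group but Blend 3 wins overall — the comparison reverses. Blend 2's plots skew toward loam, which has a lower base rate.

No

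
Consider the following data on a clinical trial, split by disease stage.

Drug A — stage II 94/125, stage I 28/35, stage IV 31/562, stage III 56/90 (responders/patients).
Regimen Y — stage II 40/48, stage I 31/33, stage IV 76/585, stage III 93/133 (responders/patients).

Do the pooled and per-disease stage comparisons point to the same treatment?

Stage II: Drug A 94/125 = 75.2%, Regimen Y 40/48 = 83.3% → Regimen Y
Stage I: Drug A 28/35 = 80.0%, Regimen Y 31/33 = 93.9% → Regimen Y
Stage IV: Drug A 31/562 = 5.5%, Regimen Y 76/585 = 13.0% → Regimen Y
Stage III: Drug A 56/90 = 62.2%, Regimen Y 93/133 = 69.9% → Regimen Y
Overall: Drug A 209/812 = 25.7%, Regimen Y 240/799 = 30.0% → Regimen Y
Regimen Y wins overall and in every disease group — no reversal.

Yes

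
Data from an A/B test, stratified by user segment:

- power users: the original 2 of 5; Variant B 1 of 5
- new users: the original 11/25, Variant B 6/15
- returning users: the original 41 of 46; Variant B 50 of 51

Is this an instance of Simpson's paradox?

Power users: the original 2/5 = 40.0%, Variant B 1/5 = 20.0% → the original
New users: the original 11/25 = 44.0%, Variant B 6/15 = 40.0% → the original
Returning users: the original 41/46 = 89.1%, Variant B 50/51 = 98.0% → Variant B
Overall: the original 54/76 = 71.1%, Variant B 57/71 = 80.3% → Variant B
Neither sweeps: the original wins 2 of 3 groups, Variant B wins 1. Variant B wins overall but not every group — no Simpson reversal.

No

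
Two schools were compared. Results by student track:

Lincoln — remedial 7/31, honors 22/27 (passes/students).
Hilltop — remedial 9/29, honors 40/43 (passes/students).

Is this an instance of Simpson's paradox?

Remedial: Lincoln 7/31 = 22.6%, Hilltop 9/29 = 31.0% → Hilltop
Honors: Lincoln 22/27 = 81.5%, Hilltop 40/43 = 93.0% → Hilltop
Overall: Lincoln 29/58 = 50.0%, Hilltop 49/72 = 68.1% → Hilltop
Hilltop wins overall and in every student group — no reversal.

No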